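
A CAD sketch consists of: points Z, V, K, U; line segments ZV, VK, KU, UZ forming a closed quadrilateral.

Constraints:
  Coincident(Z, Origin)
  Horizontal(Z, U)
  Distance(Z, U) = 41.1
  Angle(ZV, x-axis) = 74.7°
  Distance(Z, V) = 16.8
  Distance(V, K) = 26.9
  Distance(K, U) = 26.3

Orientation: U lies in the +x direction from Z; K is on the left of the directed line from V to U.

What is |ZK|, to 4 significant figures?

38.53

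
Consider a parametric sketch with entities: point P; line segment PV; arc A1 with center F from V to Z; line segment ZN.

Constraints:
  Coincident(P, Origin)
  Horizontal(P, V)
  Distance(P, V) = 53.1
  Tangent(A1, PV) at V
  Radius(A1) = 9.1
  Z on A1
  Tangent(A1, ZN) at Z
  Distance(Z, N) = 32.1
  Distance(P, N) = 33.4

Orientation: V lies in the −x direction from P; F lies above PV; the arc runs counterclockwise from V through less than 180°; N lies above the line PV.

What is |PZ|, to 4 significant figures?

47.03

Checks: |FZ| = 9.100 ✓; ∠(FZ, ZN) = 90.00° ✓; |ZN| = 32.10 ✓; |PN| = 33.40 ✓.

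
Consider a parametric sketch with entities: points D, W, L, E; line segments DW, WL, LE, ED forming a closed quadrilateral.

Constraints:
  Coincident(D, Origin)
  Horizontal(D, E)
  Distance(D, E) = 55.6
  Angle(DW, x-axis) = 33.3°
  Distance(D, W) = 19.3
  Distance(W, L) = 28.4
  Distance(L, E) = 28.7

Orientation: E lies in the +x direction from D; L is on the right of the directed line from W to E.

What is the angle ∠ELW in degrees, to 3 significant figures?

91.4°

Checks: |WL| = 28.40 ✓; |LE| = 28.70 ✓.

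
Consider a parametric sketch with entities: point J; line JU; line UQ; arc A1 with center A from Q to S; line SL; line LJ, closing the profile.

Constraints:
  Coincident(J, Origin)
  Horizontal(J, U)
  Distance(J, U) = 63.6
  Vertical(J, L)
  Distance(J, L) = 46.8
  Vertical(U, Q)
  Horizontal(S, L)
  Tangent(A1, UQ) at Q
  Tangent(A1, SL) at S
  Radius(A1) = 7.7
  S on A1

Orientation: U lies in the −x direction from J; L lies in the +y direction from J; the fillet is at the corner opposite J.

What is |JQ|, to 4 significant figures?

74.66

J is at the origin; J and U share the same y with |JU| = 63.6 and U on the −x side, so U = (-63.60, 0.000). JL is vertical with |JL| = 46.8 and L on the +y side, so L = (0.000, 46.80). The virtual corner opposite J is at (-63.60, 46.80). The tangent condition forces AQ to be normal to UQ and A1 meets SL tangentially, so AS is at right angles to SL, with radius 7.7, so the center A sits 7.7 in from both sides at A = (-55.90, 39.10). That places the tangent points at Q = (-63.60, 39.10) on UQ and S = (-55.90, 46.80) on SL. Then |JQ| = |Q − J| = 74.66.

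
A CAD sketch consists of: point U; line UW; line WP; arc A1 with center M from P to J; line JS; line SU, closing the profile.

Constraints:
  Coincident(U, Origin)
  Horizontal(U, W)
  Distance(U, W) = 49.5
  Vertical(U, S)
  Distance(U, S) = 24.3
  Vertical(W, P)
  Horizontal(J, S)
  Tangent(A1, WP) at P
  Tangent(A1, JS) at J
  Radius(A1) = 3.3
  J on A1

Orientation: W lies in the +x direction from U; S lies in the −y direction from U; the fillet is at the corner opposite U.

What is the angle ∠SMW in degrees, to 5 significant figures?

103.02°

U is at the origin; U and W share the same y with |UW| = 49.5 and W on the +x side, so W = (49.500, 0.0000). U and S share the same x with |US| = 24.3 and S on the −y side, so S = (0.0000, -24.300). The virtual corner opposite U is at (49.500, -24.300). The tangent condition forces MP to be normal to WP and since A1 is tangent to JS there, MJ ⟂ JS, with radius 3.3, so the center M sits 3.3 in from both sides at M = (46.200, -21.000). Then cos ∠SMW = MS·MW / (|MS||MW|), giving 103.02°.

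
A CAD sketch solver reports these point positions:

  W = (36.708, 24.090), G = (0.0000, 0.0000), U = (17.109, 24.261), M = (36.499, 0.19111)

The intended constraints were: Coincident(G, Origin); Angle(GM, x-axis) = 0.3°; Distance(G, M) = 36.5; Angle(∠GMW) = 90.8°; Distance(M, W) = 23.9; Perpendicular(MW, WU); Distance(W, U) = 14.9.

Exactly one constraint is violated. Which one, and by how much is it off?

Distance(W, U) = 14.9 — off by 4.70.

G = (0.00, 0.00) ✓; GM at 0.3000° ✓; |GM| = 36.50 ✓; ∠GMW = 90.80° ✓; |MW| = 23.90 ✓; ∠(MW, WU) = 90.00° ✓; |WU| = 19.60 ✗.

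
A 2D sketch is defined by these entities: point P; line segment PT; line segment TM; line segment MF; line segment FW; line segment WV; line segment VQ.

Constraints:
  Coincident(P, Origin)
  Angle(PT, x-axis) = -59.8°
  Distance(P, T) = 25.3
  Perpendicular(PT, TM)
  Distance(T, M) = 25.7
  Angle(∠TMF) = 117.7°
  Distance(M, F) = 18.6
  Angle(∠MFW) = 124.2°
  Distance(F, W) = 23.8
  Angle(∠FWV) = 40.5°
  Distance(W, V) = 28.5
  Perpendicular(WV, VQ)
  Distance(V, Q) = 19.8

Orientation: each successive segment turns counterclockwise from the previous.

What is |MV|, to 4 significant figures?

12.97

P is at the origin; PT runs at -59.8° with length 25.3, so T = (12.73, -21.87). The perpendicularity gives TM at right angles to PT, so TM runs at 30.20°; with |TM| = 25.7, M = (34.94, -8.939). ∠TMF = 117.7° gives MF at 92.50° from the x-axis; with |MF| = 18.6, F = (34.13, 9.644). ∠MFW = 124.2° gives FW at 148.3° from the x-axis; with |FW| = 23.8, W = (13.88, 22.15). ∠FWV = 40.5° gives WV at -72.20° from the x-axis; with |WV| = 28.5, V = (22.59, -4.986). Then |MV| = |V − M| = 12.97.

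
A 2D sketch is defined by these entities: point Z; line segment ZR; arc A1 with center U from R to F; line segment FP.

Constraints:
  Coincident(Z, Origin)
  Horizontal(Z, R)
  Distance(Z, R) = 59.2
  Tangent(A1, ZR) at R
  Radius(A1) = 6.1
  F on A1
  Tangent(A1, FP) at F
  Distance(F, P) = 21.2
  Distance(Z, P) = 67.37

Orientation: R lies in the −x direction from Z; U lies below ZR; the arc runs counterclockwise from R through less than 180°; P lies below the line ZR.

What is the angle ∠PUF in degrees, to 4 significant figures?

73.95°

Checks: |UF| = 6.100 ✓; ∠(UF, FP) = 90.00° ✓; |FP| = 21.20 ✓; |ZP| = 67.37 ✓.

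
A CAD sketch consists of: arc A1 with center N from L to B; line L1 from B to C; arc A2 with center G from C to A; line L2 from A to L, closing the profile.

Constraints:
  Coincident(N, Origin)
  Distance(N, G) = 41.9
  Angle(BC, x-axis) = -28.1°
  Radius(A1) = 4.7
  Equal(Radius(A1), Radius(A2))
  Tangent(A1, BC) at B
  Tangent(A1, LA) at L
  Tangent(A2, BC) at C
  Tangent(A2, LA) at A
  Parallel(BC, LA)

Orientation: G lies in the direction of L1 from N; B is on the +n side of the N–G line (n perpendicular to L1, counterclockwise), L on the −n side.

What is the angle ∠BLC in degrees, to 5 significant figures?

77.355°

The slot axis is L1's direction at -28.1°, so u = (cos -28.1°, sin -28.1°) = (0.88213, -0.47101) and n = (−sin -28.1°, cos -28.1°) = (0.47101, 0.88213). N is at the origin and G lies 41.9 along u from N, so G = 41.9·u = (36.961, -19.735). Tangency of A1 to both parallel lines with radius 4.7 puts B and L at N ± 4.7·n: B = (2.2138, 4.1460), L = (-2.2138, -4.1460). Equal radii place C and A the same way about G: C = G + 4.7·n = (39.175, -15.589), A = G − 4.7·n = (34.747, -23.881). Then cos ∠BLC = LB·LC / (|LB||LC|), giving 77.355°.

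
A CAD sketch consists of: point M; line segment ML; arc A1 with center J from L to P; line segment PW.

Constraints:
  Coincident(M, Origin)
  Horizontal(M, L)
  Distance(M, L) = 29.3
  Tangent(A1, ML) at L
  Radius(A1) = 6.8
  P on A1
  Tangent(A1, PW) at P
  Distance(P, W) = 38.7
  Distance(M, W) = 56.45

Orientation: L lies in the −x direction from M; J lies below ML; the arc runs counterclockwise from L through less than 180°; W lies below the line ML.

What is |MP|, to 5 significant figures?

36.822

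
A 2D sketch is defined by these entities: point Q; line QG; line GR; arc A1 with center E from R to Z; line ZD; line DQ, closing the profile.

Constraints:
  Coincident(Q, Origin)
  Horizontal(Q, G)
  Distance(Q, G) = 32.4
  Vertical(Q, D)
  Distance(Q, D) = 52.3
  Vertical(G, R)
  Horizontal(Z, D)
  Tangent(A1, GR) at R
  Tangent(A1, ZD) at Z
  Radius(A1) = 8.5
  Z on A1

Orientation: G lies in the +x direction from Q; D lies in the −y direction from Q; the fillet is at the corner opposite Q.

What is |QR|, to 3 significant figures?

54.5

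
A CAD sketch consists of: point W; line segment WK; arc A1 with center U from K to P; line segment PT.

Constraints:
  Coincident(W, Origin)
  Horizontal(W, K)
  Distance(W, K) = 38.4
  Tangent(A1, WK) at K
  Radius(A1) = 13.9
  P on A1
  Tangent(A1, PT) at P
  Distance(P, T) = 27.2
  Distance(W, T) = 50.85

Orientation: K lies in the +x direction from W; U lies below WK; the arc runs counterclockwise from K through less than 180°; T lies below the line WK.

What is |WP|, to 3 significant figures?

29.1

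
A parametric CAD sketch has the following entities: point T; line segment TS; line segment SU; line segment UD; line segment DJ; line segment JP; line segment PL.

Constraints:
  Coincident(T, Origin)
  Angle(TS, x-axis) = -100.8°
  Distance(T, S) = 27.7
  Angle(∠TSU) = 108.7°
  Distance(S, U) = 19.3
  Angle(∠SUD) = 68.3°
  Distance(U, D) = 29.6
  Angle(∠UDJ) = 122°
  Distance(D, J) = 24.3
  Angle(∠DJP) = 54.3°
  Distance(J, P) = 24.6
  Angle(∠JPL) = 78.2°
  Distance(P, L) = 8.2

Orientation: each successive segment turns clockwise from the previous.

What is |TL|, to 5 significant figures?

15.628

∠DJP = 54.3° gives JP at -107.50° from the x-axis; with |JP| = 24.6, P = (-1.5597, -16.988). ∠JPL = 78.2° gives PL at 150.70° from the x-axis; with |PL| = 8.2, L = (-8.7107, -12.975). Then |TL| = |L − T| = 15.628.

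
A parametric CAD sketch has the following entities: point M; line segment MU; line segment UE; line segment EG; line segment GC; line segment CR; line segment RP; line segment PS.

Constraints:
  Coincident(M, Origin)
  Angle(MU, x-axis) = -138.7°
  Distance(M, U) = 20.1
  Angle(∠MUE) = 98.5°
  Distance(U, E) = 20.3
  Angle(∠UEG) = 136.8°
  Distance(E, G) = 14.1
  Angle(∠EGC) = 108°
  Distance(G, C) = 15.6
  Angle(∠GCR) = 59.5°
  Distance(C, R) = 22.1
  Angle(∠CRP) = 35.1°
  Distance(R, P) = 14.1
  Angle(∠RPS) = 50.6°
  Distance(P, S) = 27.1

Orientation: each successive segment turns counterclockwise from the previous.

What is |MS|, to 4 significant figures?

5.887

∠CRP = 35.1° gives RP at -36.60° from the x-axis; with |RP| = 14.1, P = (7.071, -28.34). ∠RPS = 50.6° gives PS at 92.80° from the x-axis; with |PS| = 27.1, S = (5.748, -1.272). Then |MS| = |S − M| = 5.887.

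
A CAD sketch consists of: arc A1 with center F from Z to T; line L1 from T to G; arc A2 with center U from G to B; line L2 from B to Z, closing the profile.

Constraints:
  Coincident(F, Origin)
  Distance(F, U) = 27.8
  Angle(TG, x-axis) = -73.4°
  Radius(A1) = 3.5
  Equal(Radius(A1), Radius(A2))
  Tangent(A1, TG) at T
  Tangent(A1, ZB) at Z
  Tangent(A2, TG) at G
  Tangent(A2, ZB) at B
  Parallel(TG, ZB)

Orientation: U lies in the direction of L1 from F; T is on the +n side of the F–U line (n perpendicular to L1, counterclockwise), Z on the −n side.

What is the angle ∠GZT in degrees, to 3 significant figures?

75.9°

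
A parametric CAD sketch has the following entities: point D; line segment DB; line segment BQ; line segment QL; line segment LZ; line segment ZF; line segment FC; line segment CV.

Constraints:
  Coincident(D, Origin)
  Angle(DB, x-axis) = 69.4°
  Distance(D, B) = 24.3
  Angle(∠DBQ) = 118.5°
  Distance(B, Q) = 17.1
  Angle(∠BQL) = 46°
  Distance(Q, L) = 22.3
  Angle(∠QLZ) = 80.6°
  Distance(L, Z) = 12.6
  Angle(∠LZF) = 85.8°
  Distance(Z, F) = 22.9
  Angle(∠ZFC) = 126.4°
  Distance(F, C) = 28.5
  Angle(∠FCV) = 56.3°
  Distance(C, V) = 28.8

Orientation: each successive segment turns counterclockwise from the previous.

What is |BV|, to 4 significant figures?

26.30

D is at the origin; DB runs at 69.4° with length 24.3, so B = (8.550, 22.75). ∠DBQ = 118.5° gives BQ at 130.9° from the x-axis; with |BQ| = 17.1, Q = (-2.646, 35.67). ∠BQL = 46.0° gives QL at -95.10° from the x-axis; with |QL| = 22.3, L = (-4.629, 13.46). ∠QLZ = 80.6° gives LZ at 4.300° from the x-axis; with |LZ| = 12.6, Z = (7.936, 14.40). ∠LZF = 85.8° gives ZF at 98.50° from the x-axis; with |ZF| = 22.9, F = (4.551, 37.05). ∠ZFC = 126.4° gives FC at 152.1° from the x-axis; with |FC| = 28.5, C = (-20.64, 50.39). ∠FCV = 56.3° gives CV at -84.20° from the x-axis; with |CV| = 28.8, V = (-17.73, 21.74). Then |BV| = |V − B| = 26.30.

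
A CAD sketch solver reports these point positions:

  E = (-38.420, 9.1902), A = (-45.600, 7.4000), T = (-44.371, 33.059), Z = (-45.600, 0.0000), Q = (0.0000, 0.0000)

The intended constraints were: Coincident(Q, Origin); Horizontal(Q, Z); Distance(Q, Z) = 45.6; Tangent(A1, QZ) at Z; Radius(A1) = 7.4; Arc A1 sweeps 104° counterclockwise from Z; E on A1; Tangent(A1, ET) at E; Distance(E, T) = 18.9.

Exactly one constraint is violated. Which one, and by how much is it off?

Distance(E, T) = 18.9 — off by 5.70.

Q = (0.00, 0.00) ✓; Q.y = 0.00, Z.y = 0.00 ✓; |QZ| = 45.60 ✓; ∠(AZ, ZQ) = 90.00° ✓; |AZ| = 7.400 ✓; bearing(A→E) − bearing(A→Z) = 104.0° ✓; |AE| = 7.400 ✓; ∠(AE, ET) = 90.00° ✓; |ET| = 24.60 ✗.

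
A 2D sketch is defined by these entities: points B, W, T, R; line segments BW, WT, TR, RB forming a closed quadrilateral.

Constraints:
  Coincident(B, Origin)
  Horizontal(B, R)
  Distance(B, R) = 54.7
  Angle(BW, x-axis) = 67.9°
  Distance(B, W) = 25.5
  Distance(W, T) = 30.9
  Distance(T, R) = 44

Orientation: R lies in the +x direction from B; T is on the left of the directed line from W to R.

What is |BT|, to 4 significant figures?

53.61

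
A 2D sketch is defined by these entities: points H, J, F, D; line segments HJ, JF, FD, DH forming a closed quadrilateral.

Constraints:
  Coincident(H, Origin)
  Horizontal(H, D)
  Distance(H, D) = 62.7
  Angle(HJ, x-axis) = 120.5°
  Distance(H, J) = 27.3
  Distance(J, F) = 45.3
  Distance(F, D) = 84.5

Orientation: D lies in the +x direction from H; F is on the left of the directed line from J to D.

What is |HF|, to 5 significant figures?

64.063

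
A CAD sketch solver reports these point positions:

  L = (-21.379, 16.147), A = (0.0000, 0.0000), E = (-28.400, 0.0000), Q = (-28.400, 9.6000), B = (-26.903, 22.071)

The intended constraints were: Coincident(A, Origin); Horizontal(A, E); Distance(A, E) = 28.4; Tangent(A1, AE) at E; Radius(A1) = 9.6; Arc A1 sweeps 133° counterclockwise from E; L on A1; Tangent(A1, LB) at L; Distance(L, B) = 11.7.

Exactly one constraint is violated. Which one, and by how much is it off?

Distance(L, B) = 11.7 — off by 3.60.

A = (0.00, 0.00) ✓; A.y = 0.00, E.y = 0.00 ✓; |AE| = 28.40 ✓; ∠(QE, EA) = 90.00° ✓; |QE| = 9.600 ✓; bearing(Q→L) − bearing(Q→E) = 133.0° ✓; |QL| = 9.600 ✓; ∠(QL, LB) = 90.00° ✓; |LB| = 8.100 ✗.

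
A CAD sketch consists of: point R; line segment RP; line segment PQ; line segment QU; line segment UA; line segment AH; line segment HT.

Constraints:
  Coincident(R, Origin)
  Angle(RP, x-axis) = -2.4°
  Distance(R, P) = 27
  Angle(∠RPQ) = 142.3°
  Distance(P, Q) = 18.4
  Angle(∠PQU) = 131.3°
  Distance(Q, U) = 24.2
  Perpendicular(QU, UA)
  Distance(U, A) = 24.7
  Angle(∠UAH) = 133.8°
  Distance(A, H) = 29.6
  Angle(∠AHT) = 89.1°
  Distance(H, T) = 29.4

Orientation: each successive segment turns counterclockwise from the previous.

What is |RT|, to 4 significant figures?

17.44

∠UAH = 133.8° gives AH at -139.8° from the x-axis; with |AH| = 29.6, H = (-2.650, 17.05). ∠AHT = 89.1° gives HT at -48.90° from the x-axis; with |HT| = 29.4, T = (16.68, -5.109). Then |RT| = |T − R| = 17.44.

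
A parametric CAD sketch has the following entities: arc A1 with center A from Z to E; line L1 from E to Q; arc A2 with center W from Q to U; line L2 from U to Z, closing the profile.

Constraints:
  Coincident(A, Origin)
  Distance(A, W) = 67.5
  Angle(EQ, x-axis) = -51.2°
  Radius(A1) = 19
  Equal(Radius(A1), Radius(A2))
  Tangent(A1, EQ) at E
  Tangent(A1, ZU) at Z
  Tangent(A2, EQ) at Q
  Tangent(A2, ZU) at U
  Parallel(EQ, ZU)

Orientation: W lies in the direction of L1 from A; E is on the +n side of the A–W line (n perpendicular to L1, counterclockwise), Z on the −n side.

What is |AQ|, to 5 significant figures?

70.123

Tangency of A1 to both parallel lines with radius 19.0 puts E and Z at A ± 19.0·n: E = (14.807, 11.905), Z = (-14.807, -11.905). Equal radii place Q and U the same way about W: Q = W + 19.0·n = (57.103, -40.700), U = W − 19.0·n = (27.488, -64.511). Then |AQ| = |Q − A| = 70.123.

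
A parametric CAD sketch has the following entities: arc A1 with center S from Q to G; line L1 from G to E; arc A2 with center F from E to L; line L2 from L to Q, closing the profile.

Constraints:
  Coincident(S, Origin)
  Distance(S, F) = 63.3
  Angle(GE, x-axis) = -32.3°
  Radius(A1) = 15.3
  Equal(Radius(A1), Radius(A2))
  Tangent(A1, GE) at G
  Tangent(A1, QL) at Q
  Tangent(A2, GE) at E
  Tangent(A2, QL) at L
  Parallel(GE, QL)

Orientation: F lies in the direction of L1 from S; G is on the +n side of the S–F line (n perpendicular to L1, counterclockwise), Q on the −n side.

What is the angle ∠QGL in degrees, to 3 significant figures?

64.2°

Tangency of A1 to both parallel lines with radius 15.3 puts G and Q at S ± 15.3·n: G = (8.18, 12.9), Q = (-8.18, -12.9). Equal radii place E and L the same way about F: E = F + 15.3·n = (61.7, -20.9), L = F − 15.3·n = (45.3, -46.8). Then cos ∠QGL = GQ·GL / (|GQ||GL|), giving 64.2°.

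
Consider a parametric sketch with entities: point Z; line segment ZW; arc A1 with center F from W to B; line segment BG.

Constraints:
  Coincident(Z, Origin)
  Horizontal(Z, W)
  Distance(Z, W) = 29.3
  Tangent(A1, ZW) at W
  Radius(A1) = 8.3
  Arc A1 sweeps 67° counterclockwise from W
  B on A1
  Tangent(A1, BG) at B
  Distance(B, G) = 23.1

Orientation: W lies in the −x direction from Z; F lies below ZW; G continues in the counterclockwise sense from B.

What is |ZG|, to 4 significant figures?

52.97

Z is at the origin; Z and W share the same y with |ZW| = 29.3 and W on the −x side, so W = (-29.30, 0.000). Since A1 is tangent to ZW there, FW ⟂ ZW, so F = W + (0, -8.3) = (-29.30, -8.300). On A1, W sits at bearing 90° from F; a 67° counterclockwise sweep puts B at bearing 157°, so B = F + 8.3·(cos 157°, sin 157°) = (-36.94, -5.057). Tangency of A1 to BG means the radius FB is perpendicular to BG, so BG runs along (−sin 157°, cos 157°); with |BG| = 23.1, G = (-45.97, -26.32). Then |ZG| = |G − Z| = 52.97.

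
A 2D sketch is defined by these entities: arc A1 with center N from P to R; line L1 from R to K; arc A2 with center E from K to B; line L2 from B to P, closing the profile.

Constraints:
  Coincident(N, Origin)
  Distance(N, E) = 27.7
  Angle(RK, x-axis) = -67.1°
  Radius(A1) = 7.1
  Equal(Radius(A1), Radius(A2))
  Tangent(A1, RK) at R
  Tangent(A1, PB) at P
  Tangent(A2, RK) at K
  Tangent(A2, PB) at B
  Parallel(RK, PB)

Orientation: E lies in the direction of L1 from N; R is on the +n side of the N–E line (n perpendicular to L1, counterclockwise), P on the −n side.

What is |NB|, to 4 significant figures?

28.60

The slot axis is L1's direction at -67.1°, so u = (cos -67.1°, sin -67.1°) = (0.3891, -0.9212) and n = (−sin -67.1°, cos -67.1°) = (0.9212, 0.3891). N is at the origin and E lies 27.7 along u from N, so E = 27.7·u = (10.78, -25.52). Tangency of A1 to both parallel lines with radius 7.1 puts R and P at N ± 7.1·n: R = (6.540, 2.763), P = (-6.540, -2.763). Equal radii place K and B the same way about E: K = E + 7.1·n = (17.32, -22.75), B = E − 7.1·n = (4.238, -28.28). Then |NB| = |B − N| = 28.60.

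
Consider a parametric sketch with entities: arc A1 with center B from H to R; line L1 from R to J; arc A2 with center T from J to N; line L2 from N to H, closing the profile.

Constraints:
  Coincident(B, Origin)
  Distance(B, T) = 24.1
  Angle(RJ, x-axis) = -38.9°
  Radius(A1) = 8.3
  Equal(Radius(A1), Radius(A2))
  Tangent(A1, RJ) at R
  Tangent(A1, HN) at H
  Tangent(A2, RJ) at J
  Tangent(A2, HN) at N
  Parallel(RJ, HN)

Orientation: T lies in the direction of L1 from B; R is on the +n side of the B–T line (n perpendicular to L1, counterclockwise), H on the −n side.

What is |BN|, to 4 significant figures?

25.49

The slot axis is L1's direction at -38.9°, so u = (cos -38.9°, sin -38.9°) = (0.7782, -0.6280) and n = (−sin -38.9°, cos -38.9°) = (0.6280, 0.7782). B is at the origin and T lies 24.1 along u from B, so T = 24.1·u = (18.76, -15.13). Tangency of A1 to both parallel lines with radius 8.3 puts R and H at B ± 8.3·n: R = (5.212, 6.459), H = (-5.212, -6.459). Equal radii place J and N the same way about T: J = T + 8.3·n = (23.97, -8.674), N = T − 8.3·n = (13.54, -21.59). Then |BN| = |N − B| = 25.49.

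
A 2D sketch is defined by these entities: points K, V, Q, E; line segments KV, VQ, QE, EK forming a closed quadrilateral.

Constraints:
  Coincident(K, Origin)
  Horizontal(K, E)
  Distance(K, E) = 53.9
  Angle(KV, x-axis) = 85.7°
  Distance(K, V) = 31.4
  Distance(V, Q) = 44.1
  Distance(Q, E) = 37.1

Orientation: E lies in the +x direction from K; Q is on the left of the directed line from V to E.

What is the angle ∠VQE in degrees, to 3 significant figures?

95.5°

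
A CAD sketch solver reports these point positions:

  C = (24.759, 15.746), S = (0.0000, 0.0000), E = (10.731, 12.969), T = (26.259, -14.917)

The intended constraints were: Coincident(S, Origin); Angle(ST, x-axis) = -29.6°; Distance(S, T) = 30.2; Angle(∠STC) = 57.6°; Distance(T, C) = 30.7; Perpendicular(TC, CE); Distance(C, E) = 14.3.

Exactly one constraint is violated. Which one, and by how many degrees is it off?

Perpendicular(TC, CE) — off by 8.40°.

S = (0.00, 0.00) ✓; ST at -29.60° ✓; |ST| = 30.20 ✓; ∠STC = 57.60° ✓; |TC| = 30.70 ✓; ∠(TC, CE) = 98.40° ✗; |CE| = 14.30 ✓.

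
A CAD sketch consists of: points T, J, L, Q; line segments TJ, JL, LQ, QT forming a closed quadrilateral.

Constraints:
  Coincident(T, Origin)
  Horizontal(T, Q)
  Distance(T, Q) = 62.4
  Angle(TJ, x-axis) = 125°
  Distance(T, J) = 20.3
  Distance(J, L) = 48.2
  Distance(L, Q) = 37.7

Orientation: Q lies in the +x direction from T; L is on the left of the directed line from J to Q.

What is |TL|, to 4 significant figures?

44.31

Checks: |JL| = 48.20 ✓; |LQ| = 37.70 ✓.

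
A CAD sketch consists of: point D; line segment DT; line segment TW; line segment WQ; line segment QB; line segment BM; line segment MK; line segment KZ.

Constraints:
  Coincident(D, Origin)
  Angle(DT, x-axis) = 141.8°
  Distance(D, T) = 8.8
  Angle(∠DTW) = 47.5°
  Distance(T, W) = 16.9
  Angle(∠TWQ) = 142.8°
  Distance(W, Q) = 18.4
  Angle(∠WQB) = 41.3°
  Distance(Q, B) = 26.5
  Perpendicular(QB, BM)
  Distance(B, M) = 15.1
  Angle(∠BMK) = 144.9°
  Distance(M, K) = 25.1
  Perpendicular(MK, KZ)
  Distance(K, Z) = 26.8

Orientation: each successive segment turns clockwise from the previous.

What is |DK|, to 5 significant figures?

32.004

D is at the origin; DT runs at 141.8° with length 8.8, so T = (-6.9155, 5.4420). ∠DTW = 47.5° gives TW at 9.3000° from the x-axis; with |TW| = 16.9, W = (9.7623, 8.1731). ∠TWQ = 142.8° gives WQ at -27.900° from the x-axis; with |WQ| = 18.4, Q = (26.024, -0.43681). ∠WQB = 41.3° gives QB at -166.60° from the x-axis; with |QB| = 26.5, B = (0.24505, -6.5781). The perpendicularity gives BM at right angles to QB, so BM runs at 103.40°; with |BM| = 15.1, M = (-3.2543, 8.1108). ∠BMK = 144.9° gives MK at 68.300° from the x-axis; with |MK| = 25.1, K = (6.0263, 31.432). Then |DK| = |K − D| = 32.004.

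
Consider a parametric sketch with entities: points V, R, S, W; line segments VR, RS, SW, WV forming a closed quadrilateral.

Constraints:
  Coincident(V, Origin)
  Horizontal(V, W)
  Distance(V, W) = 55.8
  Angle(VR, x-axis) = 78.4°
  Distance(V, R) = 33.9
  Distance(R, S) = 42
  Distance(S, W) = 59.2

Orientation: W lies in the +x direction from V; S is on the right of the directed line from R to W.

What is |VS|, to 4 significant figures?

8.184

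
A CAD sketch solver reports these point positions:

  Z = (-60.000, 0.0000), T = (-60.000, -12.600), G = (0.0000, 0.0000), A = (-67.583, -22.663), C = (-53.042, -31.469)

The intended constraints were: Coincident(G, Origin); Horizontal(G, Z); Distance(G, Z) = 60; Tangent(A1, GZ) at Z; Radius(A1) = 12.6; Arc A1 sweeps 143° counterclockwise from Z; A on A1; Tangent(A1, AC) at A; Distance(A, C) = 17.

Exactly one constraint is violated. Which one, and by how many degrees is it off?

Tangent(A1, AC) at A — off by 5.80°.

G = (0.00, 0.00) ✓; G.y = 0.00, Z.y = 0.00 ✓; |GZ| = 60.00 ✓; ∠(TZ, ZG) = 90.00° ✓; |TZ| = 12.60 ✓; bearing(T→A) − bearing(T→Z) = 143.0° ✓; |TA| = 12.60 ✓; ∠(TA, AC) = 84.20° ✗; |AC| = 17.00 ✓.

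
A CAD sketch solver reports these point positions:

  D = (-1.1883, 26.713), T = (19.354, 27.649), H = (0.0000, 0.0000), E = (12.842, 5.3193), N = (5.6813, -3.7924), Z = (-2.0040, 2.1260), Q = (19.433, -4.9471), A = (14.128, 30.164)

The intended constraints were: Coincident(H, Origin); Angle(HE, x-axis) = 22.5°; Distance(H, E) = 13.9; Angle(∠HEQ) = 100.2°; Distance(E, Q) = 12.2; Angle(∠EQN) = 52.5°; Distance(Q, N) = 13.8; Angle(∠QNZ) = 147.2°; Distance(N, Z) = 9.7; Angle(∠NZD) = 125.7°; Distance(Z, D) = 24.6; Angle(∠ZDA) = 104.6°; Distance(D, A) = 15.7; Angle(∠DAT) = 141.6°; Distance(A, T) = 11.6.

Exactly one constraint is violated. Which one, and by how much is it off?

Distance(A, T) = 11.6 — off by 5.80.

H = (0.00, 0.00) ✓; HE at 22.50° ✓; |HE| = 13.90 ✓; ∠HEQ = 100.2° ✓; |EQ| = 12.20 ✓; ∠EQN = 52.50° ✓; |QN| = 13.80 ✓; ∠QNZ = 147.2° ✓; |NZ| = 9.700 ✓; ∠NZD = 125.7° ✓; |ZD| = 24.60 ✓; ∠ZDA = 104.6° ✓; |DA| = 15.70 ✓; ∠DAT = 141.6° ✓; |AT| = 5.800 ✗.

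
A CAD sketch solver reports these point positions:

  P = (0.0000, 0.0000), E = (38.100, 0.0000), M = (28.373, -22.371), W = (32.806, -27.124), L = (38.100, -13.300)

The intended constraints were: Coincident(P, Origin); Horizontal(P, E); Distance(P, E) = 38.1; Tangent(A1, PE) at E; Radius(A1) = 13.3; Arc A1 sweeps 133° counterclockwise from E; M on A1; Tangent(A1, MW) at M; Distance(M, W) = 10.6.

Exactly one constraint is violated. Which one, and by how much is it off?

Distance(M, W) = 10.6 — off by 4.10.

P = (0.00, 0.00) ✓; P.y = 0.00, E.y = 0.00 ✓; |PE| = 38.10 ✓; ∠(LE, EP) = 90.00° ✓; |LE| = 13.30 ✓; bearing(L→M) − bearing(L→E) = 133.0° ✓; |LM| = 13.30 ✓; ∠(LM, MW) = 90.00° ✓; |MW| = 6.499 ✗.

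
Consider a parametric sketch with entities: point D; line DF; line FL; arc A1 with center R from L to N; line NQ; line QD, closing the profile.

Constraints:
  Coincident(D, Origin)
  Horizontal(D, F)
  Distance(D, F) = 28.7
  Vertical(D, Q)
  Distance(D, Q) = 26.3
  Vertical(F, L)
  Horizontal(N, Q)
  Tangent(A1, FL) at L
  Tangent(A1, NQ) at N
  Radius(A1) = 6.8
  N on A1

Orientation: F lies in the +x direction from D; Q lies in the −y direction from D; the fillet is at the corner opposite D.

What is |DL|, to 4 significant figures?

34.70

The virtual corner opposite D is at (28.70, -26.30). Since A1 is tangent to FL there, RL ⟂ FL and the tangent condition forces RN to be normal to NQ, with radius 6.8, so the center R sits 6.8 in from both sides at R = (21.90, -19.50). That places the tangent points at L = (28.70, -19.50) on FL and N = (21.90, -26.30) on NQ. Then |DL| = |L − D| = 34.70.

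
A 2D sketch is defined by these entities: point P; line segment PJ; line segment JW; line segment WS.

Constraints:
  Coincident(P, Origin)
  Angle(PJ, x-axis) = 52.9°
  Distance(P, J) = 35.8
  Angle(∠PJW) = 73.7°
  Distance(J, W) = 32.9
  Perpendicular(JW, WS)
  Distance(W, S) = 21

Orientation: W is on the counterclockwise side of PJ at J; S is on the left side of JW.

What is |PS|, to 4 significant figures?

26.47

∠PJW = 73.7°, so JW runs at 52.9° + (180° − 73.7°) = 159.2° from the x-axis; with |JW| = 32.9, W = J + 32.9·(cos 159.2°, sin 159.2°) = (-9.161, 40.24). The perpendicularity gives WS at right angles to JW; with |WS| = 21.0 on the left of JW, S = W + 21.0·(-0.3551, -0.9348) = (-16.62, 20.61). Then |PS| = |S − P| = 26.47.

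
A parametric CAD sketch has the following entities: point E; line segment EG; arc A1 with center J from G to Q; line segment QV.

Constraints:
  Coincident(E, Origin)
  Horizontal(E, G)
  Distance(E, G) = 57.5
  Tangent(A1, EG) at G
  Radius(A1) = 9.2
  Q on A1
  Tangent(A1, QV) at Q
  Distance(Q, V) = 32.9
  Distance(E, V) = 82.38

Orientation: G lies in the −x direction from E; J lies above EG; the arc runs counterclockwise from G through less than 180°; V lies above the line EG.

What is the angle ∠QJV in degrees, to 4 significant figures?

74.38°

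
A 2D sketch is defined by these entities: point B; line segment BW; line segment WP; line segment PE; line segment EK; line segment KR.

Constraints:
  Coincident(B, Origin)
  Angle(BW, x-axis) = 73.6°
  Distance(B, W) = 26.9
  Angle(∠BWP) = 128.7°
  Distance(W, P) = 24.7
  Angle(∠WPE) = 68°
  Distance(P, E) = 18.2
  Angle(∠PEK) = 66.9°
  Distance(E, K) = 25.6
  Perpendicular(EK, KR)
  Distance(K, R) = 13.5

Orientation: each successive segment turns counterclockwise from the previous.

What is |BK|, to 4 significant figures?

27.78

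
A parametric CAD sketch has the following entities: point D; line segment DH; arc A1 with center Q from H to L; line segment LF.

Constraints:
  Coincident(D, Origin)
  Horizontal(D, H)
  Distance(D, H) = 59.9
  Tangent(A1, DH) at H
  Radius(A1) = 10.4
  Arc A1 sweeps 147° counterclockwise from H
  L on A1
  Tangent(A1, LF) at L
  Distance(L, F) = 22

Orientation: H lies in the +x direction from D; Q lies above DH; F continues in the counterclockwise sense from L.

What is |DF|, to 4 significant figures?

56.45

On A1, H sits at bearing -90° from Q; a 147° counterclockwise sweep puts L at bearing 57°, so L = Q + 10.4·(cos 57°, sin 57°) = (65.56, 19.12). A1 meets LF tangentially, so QL is at right angles to LF, so LF runs along (−sin 57°, cos 57°); with |LF| = 22.0, F = (47.11, 31.10). Then |DF| = |F − D| = 56.45.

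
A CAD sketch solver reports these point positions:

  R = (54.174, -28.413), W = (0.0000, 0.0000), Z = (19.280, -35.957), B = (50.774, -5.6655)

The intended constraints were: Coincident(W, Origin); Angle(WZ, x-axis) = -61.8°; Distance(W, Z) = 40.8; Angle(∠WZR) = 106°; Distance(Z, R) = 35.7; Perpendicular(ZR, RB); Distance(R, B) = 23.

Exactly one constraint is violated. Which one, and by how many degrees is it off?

Perpendicular(ZR, RB) — off by 3.70°.

W = (0.00, 0.00) ✓; WZ at -61.80° ✓; |WZ| = 40.80 ✓; ∠WZR = 106.0° ✓; |ZR| = 35.70 ✓; ∠(ZR, RB) = 86.30° ✗; |RB| = 23.00 ✓.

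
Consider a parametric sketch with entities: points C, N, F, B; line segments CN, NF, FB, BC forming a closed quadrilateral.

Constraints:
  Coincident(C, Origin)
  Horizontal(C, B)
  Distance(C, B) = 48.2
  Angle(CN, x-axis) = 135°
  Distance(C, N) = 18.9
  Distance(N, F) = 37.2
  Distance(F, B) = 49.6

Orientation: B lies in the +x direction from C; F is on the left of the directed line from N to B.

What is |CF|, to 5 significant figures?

40.123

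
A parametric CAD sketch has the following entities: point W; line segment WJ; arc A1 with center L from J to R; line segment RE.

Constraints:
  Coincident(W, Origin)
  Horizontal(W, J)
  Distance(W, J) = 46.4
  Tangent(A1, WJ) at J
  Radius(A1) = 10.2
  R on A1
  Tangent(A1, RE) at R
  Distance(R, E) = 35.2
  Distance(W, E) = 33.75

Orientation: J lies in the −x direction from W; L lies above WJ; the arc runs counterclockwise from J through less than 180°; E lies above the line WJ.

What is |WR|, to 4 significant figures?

38.88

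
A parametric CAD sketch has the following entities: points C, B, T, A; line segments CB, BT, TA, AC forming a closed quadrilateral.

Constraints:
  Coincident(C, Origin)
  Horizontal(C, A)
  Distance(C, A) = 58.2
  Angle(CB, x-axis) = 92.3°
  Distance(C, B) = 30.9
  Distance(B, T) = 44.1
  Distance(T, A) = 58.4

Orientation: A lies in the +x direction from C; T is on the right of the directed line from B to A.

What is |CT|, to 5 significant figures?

13.216

Checks: |BT| = 44.10 ✓; |TA| = 58.40 ✓.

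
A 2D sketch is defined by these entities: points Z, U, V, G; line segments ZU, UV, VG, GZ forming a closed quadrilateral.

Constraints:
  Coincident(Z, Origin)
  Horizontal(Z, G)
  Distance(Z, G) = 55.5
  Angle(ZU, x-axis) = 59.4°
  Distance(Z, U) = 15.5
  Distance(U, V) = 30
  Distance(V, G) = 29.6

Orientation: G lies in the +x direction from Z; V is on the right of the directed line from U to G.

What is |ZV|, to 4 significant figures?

29.01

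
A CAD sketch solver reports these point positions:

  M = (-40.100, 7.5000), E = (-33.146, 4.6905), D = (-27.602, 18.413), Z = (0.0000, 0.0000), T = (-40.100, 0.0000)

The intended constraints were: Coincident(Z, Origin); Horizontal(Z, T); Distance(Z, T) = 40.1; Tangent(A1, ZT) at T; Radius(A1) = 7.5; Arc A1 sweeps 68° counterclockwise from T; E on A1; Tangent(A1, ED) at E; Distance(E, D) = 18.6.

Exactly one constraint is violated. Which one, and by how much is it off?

Distance(E, D) = 18.6 — off by 3.80.

Z = (0.00, 0.00) ✓; Z.y = 0.00, T.y = 0.00 ✓; |ZT| = 40.10 ✓; ∠(MT, TZ) = 90.00° ✓; |MT| = 7.500 ✓; bearing(M→E) − bearing(M→T) = 68.00° ✓; |ME| = 7.500 ✓; ∠(ME, ED) = 90.00° ✓; |ED| = 14.80 ✗.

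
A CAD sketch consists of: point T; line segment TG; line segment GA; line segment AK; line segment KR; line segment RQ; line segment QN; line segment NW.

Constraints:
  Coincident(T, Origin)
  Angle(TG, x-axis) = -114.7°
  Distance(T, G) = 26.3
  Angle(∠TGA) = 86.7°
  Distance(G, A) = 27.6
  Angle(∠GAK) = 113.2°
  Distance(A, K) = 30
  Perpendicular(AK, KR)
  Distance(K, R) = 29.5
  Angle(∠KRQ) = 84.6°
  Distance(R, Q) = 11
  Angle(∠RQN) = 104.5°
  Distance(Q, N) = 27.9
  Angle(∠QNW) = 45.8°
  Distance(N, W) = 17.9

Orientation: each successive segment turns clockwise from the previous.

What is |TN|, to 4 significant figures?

33.41

∠KRQ = 84.6° gives RQ at -100.2° from the x-axis; with |RQ| = 11.0, Q = (-5.400, 5.664). ∠RQN = 104.5° gives QN at -175.7° from the x-axis; with |QN| = 27.9, N = (-33.22, 3.572). Then |TN| = |N − T| = 33.41.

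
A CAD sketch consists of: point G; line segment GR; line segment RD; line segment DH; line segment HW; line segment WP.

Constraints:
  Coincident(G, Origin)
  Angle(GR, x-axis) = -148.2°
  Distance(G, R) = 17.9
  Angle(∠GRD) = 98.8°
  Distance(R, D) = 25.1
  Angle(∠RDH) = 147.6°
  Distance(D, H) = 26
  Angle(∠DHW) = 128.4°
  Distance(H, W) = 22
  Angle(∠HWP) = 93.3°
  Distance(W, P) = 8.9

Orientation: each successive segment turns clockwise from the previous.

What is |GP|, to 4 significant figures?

47.52

∠DHW = 128.4° gives HW at 46.60° from the x-axis; with |HW| = 22.0, W = (-20.14, 51.34). ∠HWP = 93.3° gives WP at -40.10° from the x-axis; with |WP| = 8.9, P = (-13.33, 45.61). Then |GP| = |P − G| = 47.52.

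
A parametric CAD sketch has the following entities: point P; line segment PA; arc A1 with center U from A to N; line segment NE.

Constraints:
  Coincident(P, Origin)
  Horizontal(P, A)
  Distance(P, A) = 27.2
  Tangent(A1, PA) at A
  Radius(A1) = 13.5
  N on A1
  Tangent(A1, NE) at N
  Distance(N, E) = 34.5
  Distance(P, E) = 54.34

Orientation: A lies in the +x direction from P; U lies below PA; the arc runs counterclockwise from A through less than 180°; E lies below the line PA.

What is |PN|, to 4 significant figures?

21.49

Checks: |UN| = 13.50 ✓; ∠(UN, NE) = 90.00° ✓; |NE| = 34.50 ✓; |PE| = 54.34 ✓.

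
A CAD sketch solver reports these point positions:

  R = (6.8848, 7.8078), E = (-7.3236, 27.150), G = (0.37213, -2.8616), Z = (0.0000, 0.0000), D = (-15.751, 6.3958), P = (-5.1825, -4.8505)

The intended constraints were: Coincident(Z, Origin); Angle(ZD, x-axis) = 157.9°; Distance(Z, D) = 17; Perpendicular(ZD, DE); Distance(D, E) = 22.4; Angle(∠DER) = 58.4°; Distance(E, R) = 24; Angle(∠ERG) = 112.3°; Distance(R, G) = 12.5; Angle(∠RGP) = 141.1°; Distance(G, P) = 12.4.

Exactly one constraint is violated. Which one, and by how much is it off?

Distance(G, P) = 12.4 — off by 6.50.

Z = (0.00, 0.00) ✓; ZD at 157.9° ✓; |ZD| = 17.00 ✓; ∠(ZD, DE) = 90.00° ✓; |DE| = 22.40 ✓; ∠DER = 58.40° ✓; |ER| = 24.00 ✓; ∠ERG = 112.3° ✓; |RG| = 12.50 ✓; ∠RGP = 141.1° ✓; |GP| = 5.900 ✗.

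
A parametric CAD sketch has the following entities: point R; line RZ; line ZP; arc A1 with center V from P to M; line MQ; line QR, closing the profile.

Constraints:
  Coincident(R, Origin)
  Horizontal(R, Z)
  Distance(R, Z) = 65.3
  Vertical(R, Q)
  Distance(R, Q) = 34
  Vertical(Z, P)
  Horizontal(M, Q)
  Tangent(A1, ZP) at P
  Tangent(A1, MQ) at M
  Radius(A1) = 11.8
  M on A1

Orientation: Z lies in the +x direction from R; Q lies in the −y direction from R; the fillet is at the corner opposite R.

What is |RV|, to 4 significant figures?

57.92

R is at the origin; RZ is horizontal with |RZ| = 65.3 and Z on the +x side, so Z = (65.30, 0.000). RQ is vertical with |RQ| = 34.0 and Q on the −y side, so Q = (0.000, -34.00). The virtual corner opposite R is at (65.30, -34.00). Since A1 is tangent to ZP there, VP ⟂ ZP and A1 meets MQ tangentially, so VM is at right angles to MQ, with radius 11.8, so the center V sits 11.8 in from both sides at V = (53.50, -22.20). Then |RV| = |V − R| = 57.92.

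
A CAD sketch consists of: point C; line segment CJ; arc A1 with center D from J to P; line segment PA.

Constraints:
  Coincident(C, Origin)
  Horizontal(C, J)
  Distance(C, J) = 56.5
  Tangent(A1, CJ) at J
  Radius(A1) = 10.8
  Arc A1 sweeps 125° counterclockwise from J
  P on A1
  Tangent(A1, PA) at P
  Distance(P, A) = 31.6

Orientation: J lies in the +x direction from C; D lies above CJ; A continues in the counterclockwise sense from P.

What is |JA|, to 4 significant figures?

43.87

C is at the origin; C and J share the same y with |CJ| = 56.5 and J on the +x side, so J = (56.50, 0.000). Since A1 is tangent to CJ there, DJ ⟂ CJ, so D = J + (0, 10.8) = (56.50, 10.80). On A1, J sits at bearing -90° from D; a 125° counterclockwise sweep puts P at bearing 35°, so P = D + 10.8·(cos 35°, sin 35°) = (65.35, 16.99). A1 meets PA tangentially, so DP is at right angles to PA, so PA runs along (−sin 35°, cos 35°); with |PA| = 31.6, A = (47.22, 42.88). Then |JA| = |A − J| = 43.87.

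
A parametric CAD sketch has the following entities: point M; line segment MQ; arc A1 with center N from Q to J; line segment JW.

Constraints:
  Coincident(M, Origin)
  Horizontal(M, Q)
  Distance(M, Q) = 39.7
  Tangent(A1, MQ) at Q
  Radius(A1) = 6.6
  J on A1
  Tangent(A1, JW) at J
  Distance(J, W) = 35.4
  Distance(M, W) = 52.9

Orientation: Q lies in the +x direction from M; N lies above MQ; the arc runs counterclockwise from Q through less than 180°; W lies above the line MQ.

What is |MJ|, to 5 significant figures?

46.702

Checks: |NJ| = 6.600 ✓; ∠(NJ, JW) = 90.00° ✓; |JW| = 35.40 ✓; |MW| = 52.90 ✓.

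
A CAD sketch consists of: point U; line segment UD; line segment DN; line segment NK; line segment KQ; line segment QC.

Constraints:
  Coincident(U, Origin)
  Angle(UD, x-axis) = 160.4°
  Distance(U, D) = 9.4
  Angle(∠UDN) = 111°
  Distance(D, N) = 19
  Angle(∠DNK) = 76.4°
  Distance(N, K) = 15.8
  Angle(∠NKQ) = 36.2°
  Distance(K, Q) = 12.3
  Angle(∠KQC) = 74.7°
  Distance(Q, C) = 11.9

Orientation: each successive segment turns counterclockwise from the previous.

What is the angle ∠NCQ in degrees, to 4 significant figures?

43.82°

U is at the origin; UD runs at 160.4° with length 9.4, so D = (-8.855, 3.153). ∠UDN = 111.0° gives DN at -130.6° from the x-axis; with |DN| = 19.0, N = (-21.22, -11.27). ∠DNK = 76.4° gives NK at -27.00° from the x-axis; with |NK| = 15.8, K = (-7.142, -18.45). ∠NKQ = 36.2° gives KQ at 116.8° from the x-axis; with |KQ| = 12.3, Q = (-12.69, -7.467). ∠KQC = 74.7° gives QC at -137.9° from the x-axis; with |QC| = 11.9, C = (-21.52, -15.45). Then cos ∠NCQ = CN·CQ / (|CN||CQ|), giving 43.82°.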